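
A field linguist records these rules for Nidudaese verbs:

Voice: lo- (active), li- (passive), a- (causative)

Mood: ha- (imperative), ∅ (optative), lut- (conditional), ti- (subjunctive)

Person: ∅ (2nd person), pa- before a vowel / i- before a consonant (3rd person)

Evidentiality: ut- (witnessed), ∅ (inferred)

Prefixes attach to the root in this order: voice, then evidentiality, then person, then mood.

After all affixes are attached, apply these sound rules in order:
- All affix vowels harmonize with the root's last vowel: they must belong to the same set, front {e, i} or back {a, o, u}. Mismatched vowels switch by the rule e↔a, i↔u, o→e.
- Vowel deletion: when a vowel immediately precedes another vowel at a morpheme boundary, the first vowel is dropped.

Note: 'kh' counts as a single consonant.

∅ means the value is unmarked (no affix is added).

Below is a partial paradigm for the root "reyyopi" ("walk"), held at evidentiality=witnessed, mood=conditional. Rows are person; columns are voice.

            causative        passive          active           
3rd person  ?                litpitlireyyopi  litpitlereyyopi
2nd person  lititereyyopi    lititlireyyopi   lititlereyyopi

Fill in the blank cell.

litpitereyyopi

Attach voice causative a- → areyyopi.
Attach evidentiality witnessed ut- → utareyyopi.
Attach person 3rd person pa- (before vowel 'u') → pautareyyopi.
Attach mood conditional lut- → lutpautareyyopi.
Apply vowel harmony: lutpautareyyopi → litpeitereyyopi.
Apply vowel deletion: litpeitereyyopi → litpitereyyopi.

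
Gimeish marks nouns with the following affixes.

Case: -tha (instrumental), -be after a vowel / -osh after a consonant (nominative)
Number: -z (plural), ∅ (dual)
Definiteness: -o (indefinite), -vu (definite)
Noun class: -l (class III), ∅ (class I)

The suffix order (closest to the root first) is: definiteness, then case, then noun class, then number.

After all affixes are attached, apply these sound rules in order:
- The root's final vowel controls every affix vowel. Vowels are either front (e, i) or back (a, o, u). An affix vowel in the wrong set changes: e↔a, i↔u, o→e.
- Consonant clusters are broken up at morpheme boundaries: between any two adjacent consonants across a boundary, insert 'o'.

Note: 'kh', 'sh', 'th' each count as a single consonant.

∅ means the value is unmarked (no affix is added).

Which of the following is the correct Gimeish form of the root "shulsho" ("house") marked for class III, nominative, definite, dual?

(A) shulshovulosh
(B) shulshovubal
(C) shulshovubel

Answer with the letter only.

Attach definiteness definite -vu → shulshovu.
Attach case nominative -be (after vowel 'u') → shulshovube.
Attach noun class class III -l → shulshovubel.
number = dual: zero marking, form stays shulshovubel.
Apply vowel harmony: shulshovubel → shulshovubal.
Epenthesis: no change.
So the correct form is shulshovubal, option (B).
(C) shulshovubel is wrong: it fails to apply the sound rule(s).
(A) shulshovulosh is wrong: it has the affixes in the wrong order.

B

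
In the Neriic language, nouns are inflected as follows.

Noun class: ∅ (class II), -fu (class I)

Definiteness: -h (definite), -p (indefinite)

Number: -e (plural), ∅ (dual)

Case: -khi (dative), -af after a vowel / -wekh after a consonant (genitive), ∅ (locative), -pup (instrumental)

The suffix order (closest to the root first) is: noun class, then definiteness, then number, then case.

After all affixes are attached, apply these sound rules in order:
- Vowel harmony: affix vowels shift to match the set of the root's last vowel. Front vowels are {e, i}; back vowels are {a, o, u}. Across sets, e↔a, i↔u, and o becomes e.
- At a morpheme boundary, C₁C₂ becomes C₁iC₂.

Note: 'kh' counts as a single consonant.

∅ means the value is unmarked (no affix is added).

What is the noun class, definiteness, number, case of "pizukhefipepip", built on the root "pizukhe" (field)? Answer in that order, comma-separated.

Segment: pizukhe-fu-p-e-pup.
noun class: -fu → class I.
definiteness: -p → indefinite.
number: -e → plural.
case: -pup → instrumental.

class I, indefinite, plural, instrumental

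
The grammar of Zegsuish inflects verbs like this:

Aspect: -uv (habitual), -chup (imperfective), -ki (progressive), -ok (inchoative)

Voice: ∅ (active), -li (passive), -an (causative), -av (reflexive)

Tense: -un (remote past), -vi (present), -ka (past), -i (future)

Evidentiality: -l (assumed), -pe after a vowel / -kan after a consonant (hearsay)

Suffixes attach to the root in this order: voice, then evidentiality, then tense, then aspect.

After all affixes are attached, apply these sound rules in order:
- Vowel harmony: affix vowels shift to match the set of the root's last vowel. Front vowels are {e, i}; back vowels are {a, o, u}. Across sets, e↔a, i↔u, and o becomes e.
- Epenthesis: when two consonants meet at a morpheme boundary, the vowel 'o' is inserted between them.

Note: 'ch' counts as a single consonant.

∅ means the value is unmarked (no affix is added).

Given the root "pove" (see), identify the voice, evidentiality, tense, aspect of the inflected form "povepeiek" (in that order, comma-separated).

active, hearsay, future, inchoative

Segment: pove-pe-i-ok.
voice: ∅ → active.
evidentiality: -pe/kan → hearsay.
tense: -i → future.
aspect: -ok → inchoative.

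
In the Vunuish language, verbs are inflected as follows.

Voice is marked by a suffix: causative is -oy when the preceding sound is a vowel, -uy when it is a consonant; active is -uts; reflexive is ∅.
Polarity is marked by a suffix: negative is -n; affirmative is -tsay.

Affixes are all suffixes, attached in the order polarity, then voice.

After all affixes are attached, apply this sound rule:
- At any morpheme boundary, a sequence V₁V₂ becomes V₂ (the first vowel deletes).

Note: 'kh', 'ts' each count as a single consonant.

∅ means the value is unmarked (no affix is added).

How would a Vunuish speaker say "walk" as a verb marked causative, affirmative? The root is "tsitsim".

tsitsimtsayuy

Attach polarity affirmative -tsay → tsitsimtsay.
Attach voice causative -uy (after consonant 'y') → tsitsimtsayuy.
Vowel deletion: no change.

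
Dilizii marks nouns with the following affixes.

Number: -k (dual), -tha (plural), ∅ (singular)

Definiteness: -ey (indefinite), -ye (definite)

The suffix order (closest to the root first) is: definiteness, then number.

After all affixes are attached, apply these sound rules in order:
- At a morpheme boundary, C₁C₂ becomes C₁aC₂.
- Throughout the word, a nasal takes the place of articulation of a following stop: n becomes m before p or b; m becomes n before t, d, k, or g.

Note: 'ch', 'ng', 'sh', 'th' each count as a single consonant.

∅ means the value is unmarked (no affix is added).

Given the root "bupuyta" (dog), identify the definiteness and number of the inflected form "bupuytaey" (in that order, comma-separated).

Segment: bupuyta-ey.
definiteness: -ey → indefinite.
number: ∅ → singular.

indefinite, singular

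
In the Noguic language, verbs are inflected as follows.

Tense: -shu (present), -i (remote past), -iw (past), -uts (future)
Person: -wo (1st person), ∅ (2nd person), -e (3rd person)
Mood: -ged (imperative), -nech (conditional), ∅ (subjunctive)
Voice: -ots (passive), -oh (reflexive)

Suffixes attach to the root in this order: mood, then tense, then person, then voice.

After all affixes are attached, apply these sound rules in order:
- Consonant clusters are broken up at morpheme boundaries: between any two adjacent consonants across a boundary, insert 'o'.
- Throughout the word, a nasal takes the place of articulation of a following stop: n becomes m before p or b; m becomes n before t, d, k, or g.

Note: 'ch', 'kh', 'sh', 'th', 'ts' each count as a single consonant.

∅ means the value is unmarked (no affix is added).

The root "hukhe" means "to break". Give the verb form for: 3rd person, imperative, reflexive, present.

hukhegedoshueoh

Attach mood imperative -ged → hukheged.
Attach tense present -shu → hukhegedshu.
Attach person 3rd person -e → hukhegedshue.
Attach voice reflexive -oh → hukhegedshueoh.
Apply epenthesis: hukhegedshueoh → hukhegedoshueoh.
Nasal assimilation: no change.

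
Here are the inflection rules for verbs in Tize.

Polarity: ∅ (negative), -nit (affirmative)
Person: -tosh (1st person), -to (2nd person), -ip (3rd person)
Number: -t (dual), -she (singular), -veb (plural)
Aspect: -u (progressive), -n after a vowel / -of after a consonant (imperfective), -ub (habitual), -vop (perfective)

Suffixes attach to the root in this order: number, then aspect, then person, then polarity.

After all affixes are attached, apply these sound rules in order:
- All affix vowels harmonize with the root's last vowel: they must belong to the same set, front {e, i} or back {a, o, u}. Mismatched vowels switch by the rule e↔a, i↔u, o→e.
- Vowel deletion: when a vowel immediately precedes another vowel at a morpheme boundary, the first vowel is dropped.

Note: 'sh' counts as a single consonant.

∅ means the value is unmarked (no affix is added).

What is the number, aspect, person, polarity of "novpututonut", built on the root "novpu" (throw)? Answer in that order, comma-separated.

dual, progressive, 2nd person, affirmative

Segment: novpu-t-u-to-nit.
number: -t → dual.
aspect: -u → progressive.
person: -to → 2nd person.
polarity: -nit → affirmative.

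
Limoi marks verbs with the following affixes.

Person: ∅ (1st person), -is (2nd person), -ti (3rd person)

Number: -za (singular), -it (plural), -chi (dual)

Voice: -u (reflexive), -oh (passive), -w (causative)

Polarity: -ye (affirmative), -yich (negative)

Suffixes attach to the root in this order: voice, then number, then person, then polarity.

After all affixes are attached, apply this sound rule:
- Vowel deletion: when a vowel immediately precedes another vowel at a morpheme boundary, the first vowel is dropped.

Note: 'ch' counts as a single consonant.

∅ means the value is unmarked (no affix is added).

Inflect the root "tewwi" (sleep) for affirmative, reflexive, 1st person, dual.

Attach voice reflexive -u → tewwiu.
Attach number dual -chi → tewwiuchi.
person = 1st person: zero marking, form stays tewwiuchi.
Attach polarity affirmative -ye → tewwiuchiye.
Apply vowel deletion: tewwiuchiye → tewwuchiye.

tewwuchiye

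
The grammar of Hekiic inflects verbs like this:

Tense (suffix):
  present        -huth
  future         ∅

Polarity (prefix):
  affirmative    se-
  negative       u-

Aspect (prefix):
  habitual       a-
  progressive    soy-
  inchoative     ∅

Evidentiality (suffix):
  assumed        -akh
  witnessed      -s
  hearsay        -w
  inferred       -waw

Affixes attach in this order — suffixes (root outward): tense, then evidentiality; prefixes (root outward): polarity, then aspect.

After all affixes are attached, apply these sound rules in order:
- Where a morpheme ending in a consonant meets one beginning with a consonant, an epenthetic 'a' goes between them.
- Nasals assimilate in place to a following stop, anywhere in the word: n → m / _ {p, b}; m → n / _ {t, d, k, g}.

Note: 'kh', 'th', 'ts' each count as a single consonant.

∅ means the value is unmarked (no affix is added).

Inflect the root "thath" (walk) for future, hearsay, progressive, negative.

soyuthathaw

Attach polarity negative u- → uthath.
tense = future: zero marking, form stays uthath.
Attach evidentiality hearsay -w → uthathw.
Attach aspect progressive soy- → soyuthathw.
Apply epenthesis: soyuthathw → soyuthathaw.
Nasal assimilation: no change.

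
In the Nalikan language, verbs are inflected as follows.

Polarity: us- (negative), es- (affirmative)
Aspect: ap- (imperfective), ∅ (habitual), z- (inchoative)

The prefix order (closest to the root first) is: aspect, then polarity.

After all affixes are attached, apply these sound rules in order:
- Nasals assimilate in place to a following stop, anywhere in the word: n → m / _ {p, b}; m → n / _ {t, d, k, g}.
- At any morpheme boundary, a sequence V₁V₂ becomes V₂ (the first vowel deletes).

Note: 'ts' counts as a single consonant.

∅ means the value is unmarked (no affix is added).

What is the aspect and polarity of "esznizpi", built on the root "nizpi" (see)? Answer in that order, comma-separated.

inchoative, affirmative

Segment: es-z-nizpi.
aspect: z- → inchoative.
polarity: es- → affirmative.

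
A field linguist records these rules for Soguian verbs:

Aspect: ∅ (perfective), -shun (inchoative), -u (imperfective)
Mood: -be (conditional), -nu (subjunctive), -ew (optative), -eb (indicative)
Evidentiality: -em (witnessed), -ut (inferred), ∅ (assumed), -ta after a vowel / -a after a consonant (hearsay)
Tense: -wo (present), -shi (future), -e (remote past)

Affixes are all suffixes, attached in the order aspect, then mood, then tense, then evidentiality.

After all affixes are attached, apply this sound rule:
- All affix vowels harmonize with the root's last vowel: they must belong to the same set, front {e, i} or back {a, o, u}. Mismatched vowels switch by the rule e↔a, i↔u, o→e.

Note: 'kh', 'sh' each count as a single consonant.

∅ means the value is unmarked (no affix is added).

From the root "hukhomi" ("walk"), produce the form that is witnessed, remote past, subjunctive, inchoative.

Attach aspect inchoative -shun → hukhomishun.
Attach mood subjunctive -nu → hukhomishunnu.
Attach tense remote past -e → hukhomishunnue.
Attach evidentiality witnessed -em → hukhomishunnueem.
Apply vowel harmony: hukhomishunnueem → hukhomishinnieem.

hukhomishinnieem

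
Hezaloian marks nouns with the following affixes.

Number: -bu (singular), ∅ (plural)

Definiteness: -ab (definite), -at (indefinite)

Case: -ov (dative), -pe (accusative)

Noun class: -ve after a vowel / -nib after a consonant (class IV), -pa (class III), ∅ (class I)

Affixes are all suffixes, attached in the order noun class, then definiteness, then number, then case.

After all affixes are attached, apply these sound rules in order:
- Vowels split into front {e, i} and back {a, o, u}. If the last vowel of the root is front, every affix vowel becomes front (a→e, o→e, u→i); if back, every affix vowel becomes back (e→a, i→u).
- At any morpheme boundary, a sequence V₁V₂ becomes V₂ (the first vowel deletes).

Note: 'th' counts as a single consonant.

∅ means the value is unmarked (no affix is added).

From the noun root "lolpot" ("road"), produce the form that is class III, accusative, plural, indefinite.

Attach noun class class III -pa → lolpotpa.
Attach definiteness indefinite -at → lolpotpaat.
number = plural: zero marking, form stays lolpotpaat.
Attach case accusative -pe → lolpotpaatpe.
Apply vowel harmony: lolpotpaatpe → lolpotpaatpa.
Apply vowel deletion: lolpotpaatpa → lolpotpatpa.

lolpotpatpa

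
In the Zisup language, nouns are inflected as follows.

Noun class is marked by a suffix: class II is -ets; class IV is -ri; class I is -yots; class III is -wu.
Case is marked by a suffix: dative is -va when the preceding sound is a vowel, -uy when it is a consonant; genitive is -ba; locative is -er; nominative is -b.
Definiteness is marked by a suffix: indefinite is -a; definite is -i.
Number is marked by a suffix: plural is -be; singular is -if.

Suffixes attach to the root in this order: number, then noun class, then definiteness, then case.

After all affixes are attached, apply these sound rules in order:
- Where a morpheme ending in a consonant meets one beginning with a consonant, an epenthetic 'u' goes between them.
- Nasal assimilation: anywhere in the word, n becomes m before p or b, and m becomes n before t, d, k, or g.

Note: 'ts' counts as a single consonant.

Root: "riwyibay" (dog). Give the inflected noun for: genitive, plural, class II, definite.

riwyibayubeetsiba

Attach number plural -be → riwyibaybe.
Attach noun class class II -ets → riwyibaybeets.
Attach definiteness definite -i → riwyibaybeetsi.
Attach case genitive -ba → riwyibaybeetsiba.
Apply epenthesis: riwyibaybeetsiba → riwyibayubeetsiba.
Nasal assimilation: no change.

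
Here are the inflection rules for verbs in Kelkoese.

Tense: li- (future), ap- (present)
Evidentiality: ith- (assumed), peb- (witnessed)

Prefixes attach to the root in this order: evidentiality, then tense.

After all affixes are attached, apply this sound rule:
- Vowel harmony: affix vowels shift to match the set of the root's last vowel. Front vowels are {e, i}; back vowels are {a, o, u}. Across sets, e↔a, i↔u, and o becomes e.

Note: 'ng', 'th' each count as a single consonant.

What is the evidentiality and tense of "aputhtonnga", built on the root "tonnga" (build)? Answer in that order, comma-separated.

assumed, present

Segment: ap-ith-tonnga.
evidentiality: ith- → assumed.
tense: ap- → present.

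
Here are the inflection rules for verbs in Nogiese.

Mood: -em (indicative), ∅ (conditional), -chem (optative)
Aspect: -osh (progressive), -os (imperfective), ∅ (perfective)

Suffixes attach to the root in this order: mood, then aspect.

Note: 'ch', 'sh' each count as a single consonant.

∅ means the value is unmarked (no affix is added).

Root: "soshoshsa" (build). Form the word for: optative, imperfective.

Attach mood optative -chem → soshoshsachem.
Attach aspect imperfective -os → soshoshsachemos.

soshoshsachemos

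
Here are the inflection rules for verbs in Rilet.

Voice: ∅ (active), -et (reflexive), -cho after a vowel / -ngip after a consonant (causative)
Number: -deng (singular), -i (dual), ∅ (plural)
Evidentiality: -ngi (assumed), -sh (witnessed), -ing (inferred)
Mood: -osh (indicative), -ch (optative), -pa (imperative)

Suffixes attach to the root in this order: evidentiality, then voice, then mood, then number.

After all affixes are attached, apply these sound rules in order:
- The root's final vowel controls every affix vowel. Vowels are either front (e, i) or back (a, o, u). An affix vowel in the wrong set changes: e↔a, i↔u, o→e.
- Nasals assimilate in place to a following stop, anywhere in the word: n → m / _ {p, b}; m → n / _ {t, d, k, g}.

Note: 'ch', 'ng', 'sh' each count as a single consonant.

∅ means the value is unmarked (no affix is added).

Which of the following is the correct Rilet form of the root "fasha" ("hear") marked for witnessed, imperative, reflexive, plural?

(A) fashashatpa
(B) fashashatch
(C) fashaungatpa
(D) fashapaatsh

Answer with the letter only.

Attach evidentiality witnessed -sh → fashash.
Attach voice reflexive -et → fashashet.
Attach mood imperative -pa → fashashetpa.
number = plural: zero marking, form stays fashashetpa.
Apply vowel harmony: fashashetpa → fashashatpa.
Nasal assimilation: no change.
So the correct form is fashashatpa, option (A).
(D) fashapaatsh is wrong: it has the affixes in the wrong order.
(B) fashashatch is wrong: it uses optative instead of imperative for mood.
(C) fashaungatpa is wrong: it uses inferred instead of witnessed for evidentiality.

A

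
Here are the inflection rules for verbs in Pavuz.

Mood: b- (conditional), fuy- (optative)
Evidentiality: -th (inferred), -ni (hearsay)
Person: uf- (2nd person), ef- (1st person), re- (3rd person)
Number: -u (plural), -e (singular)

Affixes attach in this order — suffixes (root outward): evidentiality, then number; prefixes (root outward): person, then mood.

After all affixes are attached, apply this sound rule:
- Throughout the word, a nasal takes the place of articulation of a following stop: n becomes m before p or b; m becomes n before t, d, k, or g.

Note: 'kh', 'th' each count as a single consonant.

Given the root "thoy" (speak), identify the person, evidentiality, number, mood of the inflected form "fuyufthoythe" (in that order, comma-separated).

2nd person, inferred, singular, optative

Segment: fuy-uf-thoy-th-e.
person: uf- → 2nd person.
evidentiality: -th → inferred.
number: -e → singular.
mood: fuy- → optative.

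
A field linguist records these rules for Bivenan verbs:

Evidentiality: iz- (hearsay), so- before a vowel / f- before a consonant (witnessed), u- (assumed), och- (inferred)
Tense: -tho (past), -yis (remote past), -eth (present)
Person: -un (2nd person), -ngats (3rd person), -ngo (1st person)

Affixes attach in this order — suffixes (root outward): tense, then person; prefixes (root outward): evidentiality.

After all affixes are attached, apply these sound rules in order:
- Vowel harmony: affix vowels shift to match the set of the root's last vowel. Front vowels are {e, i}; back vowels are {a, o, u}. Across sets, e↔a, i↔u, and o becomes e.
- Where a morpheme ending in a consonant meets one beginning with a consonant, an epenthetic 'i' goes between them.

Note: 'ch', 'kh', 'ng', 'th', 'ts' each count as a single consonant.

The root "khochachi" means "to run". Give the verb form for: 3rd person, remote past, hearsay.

Attach tense remote past -yis → khochachiyis.
Attach person 3rd person -ngats → khochachiyisngats.
Attach evidentiality hearsay iz- → izkhochachiyisngats.
Apply vowel harmony: izkhochachiyisngats → izkhochachiyisngets.
Apply epenthesis: izkhochachiyisngets → izikhochachiyisingets.

izikhochachiyisingets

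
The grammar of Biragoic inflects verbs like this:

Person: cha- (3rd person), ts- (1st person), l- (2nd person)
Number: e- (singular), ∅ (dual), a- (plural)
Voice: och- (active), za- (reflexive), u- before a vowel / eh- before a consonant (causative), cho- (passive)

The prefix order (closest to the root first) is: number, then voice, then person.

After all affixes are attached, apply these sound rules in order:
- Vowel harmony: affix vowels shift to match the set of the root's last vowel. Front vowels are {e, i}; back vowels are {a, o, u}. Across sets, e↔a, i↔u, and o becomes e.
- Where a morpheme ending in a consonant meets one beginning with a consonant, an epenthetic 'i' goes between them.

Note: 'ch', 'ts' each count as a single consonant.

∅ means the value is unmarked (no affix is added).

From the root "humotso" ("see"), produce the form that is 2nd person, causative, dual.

lahihumotso

number = dual: zero marking, form stays humotso.
Attach voice causative eh- (before consonant 'h') → ehhumotso.
Attach person 2nd person l- → lehhumotso.
Apply vowel harmony: lehhumotso → lahhumotso.
Apply epenthesis: lahhumotso → lahihumotso.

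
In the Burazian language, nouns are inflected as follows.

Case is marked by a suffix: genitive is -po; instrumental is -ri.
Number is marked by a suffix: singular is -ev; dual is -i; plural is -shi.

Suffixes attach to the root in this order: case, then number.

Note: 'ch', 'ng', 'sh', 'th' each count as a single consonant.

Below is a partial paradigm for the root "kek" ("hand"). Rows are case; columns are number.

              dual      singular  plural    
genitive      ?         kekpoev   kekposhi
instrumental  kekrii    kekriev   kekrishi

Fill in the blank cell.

kekpoi

Attach case genitive -po → kekpo.
Attach number dual -i → kekpoi.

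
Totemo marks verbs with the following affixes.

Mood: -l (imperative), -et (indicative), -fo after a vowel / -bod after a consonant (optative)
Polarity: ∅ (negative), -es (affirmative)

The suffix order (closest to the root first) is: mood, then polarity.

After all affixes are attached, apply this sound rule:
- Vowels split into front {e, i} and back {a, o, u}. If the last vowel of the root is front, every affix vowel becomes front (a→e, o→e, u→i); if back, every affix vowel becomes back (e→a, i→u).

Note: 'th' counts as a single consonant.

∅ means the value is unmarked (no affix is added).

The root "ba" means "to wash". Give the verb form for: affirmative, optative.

bafoas

Attach mood optative -fo (after vowel 'a') → bafo.
Attach polarity affirmative -es → bafoes.
Apply vowel harmony: bafoes → bafoas.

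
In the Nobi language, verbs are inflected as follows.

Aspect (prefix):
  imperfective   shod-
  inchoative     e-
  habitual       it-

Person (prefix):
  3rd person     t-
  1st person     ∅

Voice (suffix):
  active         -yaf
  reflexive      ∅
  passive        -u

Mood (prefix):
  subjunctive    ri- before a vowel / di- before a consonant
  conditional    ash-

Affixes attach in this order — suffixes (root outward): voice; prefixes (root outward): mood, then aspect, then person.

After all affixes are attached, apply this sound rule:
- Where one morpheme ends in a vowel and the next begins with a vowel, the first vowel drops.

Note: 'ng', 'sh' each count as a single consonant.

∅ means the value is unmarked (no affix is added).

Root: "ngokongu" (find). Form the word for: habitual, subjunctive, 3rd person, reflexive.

titdingokongu

voice = reflexive: zero marking, form stays ngokongu.
Attach mood subjunctive di- (before consonant 'ng') → dingokongu.
Attach aspect habitual it- → itdingokongu.
Attach person 3rd person t- → titdingokongu.
Vowel deletion: no change.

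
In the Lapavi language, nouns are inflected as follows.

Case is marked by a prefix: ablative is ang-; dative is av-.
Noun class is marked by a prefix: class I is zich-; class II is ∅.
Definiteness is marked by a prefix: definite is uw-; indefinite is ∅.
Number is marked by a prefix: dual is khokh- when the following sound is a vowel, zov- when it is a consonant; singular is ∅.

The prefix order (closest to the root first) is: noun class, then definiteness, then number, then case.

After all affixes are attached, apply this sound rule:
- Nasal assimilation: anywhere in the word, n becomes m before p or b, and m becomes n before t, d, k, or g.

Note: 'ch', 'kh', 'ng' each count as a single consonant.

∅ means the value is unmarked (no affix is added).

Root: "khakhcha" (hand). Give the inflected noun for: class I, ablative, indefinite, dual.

angzovzichkhakhcha

Attach noun class class I zich- → zichkhakhcha.
definiteness = indefinite: zero marking, form stays zichkhakhcha.
Attach number dual zov- (before consonant 'z') → zovzichkhakhcha.
Attach case ablative ang- → angzovzichkhakhcha.
Nasal assimilation: no change.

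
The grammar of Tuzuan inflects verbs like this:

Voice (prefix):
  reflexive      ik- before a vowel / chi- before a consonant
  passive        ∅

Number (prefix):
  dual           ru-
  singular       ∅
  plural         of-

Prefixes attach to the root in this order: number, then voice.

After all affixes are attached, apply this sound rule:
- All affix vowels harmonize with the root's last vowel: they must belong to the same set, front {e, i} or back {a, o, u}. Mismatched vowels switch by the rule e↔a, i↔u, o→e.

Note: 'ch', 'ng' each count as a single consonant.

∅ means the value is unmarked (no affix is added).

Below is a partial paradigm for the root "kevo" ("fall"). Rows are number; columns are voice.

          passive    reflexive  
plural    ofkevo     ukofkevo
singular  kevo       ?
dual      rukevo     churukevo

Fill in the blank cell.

number = singular: zero marking, form stays kevo.
Attach voice reflexive chi- (before consonant 'k') → chikevo.
Apply vowel harmony: chikevo → chukevo.

chukevo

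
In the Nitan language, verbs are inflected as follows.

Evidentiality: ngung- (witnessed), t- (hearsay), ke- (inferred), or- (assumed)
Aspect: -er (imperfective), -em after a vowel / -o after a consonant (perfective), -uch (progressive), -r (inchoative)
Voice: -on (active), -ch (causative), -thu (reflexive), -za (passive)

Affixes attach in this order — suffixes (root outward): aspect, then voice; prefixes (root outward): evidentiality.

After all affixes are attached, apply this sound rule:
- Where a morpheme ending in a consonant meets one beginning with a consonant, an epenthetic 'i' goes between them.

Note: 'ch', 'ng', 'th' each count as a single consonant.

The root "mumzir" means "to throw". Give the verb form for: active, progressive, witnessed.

Attach evidentiality witnessed ngung- → ngungmumzir.
Attach aspect progressive -uch → ngungmumziruch.
Attach voice active -on → ngungmumziruchon.
Apply epenthesis: ngungmumziruchon → ngungimumziruchon.

ngungimumziruchon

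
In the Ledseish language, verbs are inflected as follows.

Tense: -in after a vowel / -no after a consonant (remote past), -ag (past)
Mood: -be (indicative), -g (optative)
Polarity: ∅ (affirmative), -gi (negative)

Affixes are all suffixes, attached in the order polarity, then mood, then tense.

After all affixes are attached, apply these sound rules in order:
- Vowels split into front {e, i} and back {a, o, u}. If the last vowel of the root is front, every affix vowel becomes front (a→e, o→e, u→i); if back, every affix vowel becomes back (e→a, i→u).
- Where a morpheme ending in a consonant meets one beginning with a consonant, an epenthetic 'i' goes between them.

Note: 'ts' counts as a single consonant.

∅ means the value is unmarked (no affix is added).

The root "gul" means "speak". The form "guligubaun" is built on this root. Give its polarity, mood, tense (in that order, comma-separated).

Segment: gul-gi-be-in.
polarity: -gi → negative.
mood: -be → indicative.
tense: -in/no → remote past.

negative, indicative, remote past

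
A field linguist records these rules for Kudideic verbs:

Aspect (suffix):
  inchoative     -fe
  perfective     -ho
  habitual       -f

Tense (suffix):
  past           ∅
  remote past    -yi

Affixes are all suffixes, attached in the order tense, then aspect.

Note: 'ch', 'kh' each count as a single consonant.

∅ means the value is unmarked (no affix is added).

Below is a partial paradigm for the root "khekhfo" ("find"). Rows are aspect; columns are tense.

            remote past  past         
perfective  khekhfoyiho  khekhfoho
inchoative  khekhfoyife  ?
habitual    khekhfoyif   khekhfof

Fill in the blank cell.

khekhfofe

tense = past: zero marking, form stays khekhfo.
Attach aspect inchoative -fe → khekhfofe.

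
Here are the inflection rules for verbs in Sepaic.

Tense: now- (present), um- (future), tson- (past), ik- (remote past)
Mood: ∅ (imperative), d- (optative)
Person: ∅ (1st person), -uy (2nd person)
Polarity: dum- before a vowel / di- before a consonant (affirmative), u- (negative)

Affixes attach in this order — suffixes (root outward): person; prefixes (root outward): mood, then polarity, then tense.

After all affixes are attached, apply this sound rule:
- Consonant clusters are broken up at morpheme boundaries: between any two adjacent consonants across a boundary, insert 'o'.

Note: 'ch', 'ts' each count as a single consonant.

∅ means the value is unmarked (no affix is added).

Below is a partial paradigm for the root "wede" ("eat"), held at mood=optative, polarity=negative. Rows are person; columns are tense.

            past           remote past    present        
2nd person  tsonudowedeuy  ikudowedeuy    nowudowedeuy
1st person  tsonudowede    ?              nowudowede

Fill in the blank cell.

ikudowede

Attach mood optative d- → dwede.
Attach polarity negative u- → udwede.
person = 1st person: zero marking, form stays udwede.
Attach tense remote past ik- → ikudwede.
Apply epenthesis: ikudwede → ikudowede.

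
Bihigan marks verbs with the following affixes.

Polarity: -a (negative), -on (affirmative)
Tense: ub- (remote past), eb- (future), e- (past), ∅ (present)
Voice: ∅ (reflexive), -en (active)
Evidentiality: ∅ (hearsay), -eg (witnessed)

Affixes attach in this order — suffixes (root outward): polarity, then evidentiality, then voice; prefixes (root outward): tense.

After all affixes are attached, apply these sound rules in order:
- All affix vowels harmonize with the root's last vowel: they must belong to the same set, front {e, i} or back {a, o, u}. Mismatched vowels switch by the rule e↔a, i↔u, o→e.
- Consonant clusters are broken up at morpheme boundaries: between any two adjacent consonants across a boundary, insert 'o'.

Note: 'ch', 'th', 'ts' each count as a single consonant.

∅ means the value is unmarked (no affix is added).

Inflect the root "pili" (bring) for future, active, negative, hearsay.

Attach polarity negative -a → pilia.
Attach tense future eb- → ebpilia.
evidentiality = hearsay: zero marking, form stays ebpilia.
Attach voice active -en → ebpiliaen.
Apply vowel harmony: ebpiliaen → ebpilieen.
Apply epenthesis: ebpilieen → ebopilieen.

ebopilieen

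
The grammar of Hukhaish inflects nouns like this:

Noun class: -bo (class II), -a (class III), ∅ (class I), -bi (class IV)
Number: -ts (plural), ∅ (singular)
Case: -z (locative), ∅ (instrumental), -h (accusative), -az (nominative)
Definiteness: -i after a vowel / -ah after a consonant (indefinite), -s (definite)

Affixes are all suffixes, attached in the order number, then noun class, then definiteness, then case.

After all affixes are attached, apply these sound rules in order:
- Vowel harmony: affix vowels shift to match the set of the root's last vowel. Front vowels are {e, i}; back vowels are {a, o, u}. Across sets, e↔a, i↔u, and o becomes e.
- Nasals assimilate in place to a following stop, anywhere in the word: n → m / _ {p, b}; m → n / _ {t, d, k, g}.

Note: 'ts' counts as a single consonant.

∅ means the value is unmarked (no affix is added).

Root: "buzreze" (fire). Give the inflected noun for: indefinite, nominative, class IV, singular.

buzrezebiiez

number = singular: zero marking, form stays buzreze.
Attach noun class class IV -bi → buzrezebi.
Attach definiteness indefinite -i (after vowel 'i') → buzrezebii.
Attach case nominative -az → buzrezebiiaz.
Apply vowel harmony: buzrezebiiaz → buzrezebiiez.
Nasal assimilation: no change.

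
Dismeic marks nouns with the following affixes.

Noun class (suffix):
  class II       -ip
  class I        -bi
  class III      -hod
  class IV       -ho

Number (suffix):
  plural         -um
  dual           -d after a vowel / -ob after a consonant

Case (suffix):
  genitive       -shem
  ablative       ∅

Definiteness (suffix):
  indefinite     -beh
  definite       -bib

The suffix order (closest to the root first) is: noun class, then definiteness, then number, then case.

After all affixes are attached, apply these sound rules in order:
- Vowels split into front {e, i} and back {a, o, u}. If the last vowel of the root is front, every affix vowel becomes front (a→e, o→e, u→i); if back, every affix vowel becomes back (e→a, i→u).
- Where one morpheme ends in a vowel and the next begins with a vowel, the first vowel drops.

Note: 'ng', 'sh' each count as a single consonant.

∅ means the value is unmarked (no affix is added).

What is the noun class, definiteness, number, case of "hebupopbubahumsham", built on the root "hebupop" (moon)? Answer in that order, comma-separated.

class I, indefinite, plural, genitive

Segment: hebupop-bi-beh-um-shem.
noun class: -bi → class I.
definiteness: -beh → indefinite.
number: -um → plural.
case: -shem → genitive.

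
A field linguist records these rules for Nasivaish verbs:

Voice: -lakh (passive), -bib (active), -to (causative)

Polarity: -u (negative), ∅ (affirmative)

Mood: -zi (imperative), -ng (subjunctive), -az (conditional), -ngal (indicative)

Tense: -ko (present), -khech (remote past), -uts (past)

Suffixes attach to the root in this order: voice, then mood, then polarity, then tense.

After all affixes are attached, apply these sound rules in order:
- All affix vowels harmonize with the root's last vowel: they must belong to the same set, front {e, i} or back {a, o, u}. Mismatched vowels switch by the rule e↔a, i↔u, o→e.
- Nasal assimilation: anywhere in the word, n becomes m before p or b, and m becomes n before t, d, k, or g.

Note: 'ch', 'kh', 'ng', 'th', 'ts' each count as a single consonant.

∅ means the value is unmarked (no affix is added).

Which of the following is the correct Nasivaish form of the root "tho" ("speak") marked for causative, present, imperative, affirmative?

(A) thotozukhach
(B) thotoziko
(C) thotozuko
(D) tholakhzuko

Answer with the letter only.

C

Attach voice causative -to → thoto.
Attach mood imperative -zi → thotozi.
polarity = affirmative: zero marking, form stays thotozi.
Attach tense present -ko → thotoziko.
Apply vowel harmony: thotoziko → thotozuko.
Nasal assimilation: no change.
So the correct form is thotozuko, option (C).
(D) tholakhzuko is wrong: it uses passive instead of causative for voice.
(B) thotoziko is wrong: it fails to apply the sound rule(s).
(A) thotozukhach is wrong: it uses remote past instead of present for tense.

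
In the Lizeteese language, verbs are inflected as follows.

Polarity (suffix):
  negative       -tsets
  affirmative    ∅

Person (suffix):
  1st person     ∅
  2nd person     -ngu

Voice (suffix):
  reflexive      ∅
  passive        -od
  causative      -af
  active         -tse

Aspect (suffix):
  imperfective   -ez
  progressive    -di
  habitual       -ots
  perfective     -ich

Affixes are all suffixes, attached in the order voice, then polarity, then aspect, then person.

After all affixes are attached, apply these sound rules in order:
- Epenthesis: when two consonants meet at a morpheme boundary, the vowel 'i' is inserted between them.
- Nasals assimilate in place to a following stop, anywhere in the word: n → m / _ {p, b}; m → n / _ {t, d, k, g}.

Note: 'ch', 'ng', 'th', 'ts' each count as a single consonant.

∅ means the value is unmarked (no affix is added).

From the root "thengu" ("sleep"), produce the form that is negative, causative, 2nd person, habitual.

thenguafitsetsotsingu

Attach voice causative -af → thenguaf.
Attach polarity negative -tsets → thenguaftsets.
Attach aspect habitual -ots → thenguaftsetsots.
Attach person 2nd person -ngu → thenguaftsetsotsngu.
Apply epenthesis: thenguaftsetsotsngu → thenguafitsetsotsingu.
Nasal assimilation: no change.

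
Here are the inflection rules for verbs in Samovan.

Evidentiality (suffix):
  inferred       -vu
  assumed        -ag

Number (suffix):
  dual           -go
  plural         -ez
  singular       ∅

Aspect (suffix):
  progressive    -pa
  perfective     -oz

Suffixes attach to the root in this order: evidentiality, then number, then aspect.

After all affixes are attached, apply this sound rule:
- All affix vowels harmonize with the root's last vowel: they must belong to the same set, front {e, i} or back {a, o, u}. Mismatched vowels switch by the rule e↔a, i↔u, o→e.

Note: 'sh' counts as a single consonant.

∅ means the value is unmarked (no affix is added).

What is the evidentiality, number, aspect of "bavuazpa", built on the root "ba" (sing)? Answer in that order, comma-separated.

inferred, plural, progressive

Segment: ba-vu-ez-pa.
evidentiality: -vu → inferred.
number: -ez → plural.
aspect: -pa → progressive.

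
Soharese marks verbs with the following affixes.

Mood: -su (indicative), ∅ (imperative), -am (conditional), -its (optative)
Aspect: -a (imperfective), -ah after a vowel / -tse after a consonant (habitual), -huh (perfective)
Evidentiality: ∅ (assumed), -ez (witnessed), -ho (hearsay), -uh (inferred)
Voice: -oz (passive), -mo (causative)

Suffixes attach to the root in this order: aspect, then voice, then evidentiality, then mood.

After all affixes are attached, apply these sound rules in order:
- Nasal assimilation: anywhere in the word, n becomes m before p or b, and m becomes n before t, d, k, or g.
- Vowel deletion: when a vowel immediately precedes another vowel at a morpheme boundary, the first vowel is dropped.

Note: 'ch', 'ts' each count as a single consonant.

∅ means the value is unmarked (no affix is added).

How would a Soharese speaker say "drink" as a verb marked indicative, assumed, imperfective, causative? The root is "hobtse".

Attach aspect imperfective -a → hobtsea.
Attach voice causative -mo → hobtseamo.
evidentiality = assumed: zero marking, form stays hobtseamo.
Attach mood indicative -su → hobtseamosu.
Nasal assimilation: no change.
Apply vowel deletion: hobtseamosu → hobtsamosu.

hobtsamosu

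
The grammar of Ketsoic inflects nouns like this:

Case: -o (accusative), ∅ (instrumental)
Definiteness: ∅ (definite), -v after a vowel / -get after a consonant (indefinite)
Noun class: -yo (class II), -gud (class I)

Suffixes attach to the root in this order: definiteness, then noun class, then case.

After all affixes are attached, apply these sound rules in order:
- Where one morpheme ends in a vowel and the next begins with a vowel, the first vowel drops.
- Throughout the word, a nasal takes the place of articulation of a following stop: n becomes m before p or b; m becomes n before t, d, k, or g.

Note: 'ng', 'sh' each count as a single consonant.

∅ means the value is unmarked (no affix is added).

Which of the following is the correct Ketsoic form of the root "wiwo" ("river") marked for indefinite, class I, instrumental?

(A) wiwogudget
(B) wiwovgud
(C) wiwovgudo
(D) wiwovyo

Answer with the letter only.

B

Attach definiteness indefinite -v (after vowel 'o') → wiwov.
Attach noun class class I -gud → wiwovgud.
case = instrumental: zero marking, form stays wiwovgud.
Vowel deletion: no change.
Nasal assimilation: no change.
So the correct form is wiwovgud, option (B).
(D) wiwovyo is wrong: it uses class II instead of class I for noun class.
(A) wiwogudget is wrong: it has the affixes in the wrong order.
(C) wiwovgudo is wrong: it uses accusative instead of instrumental for case.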